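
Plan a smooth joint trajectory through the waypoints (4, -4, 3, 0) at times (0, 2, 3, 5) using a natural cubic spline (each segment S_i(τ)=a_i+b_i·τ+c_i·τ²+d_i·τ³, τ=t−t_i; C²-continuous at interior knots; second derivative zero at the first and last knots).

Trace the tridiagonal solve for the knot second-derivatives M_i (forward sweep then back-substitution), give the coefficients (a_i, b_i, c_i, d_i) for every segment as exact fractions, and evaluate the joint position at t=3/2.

  seg 0: a=4 b=-289/35 c=0 d=149/140
  seg 1: a=-4 b=158/35 c=447/70 d=-39/10
  seg 2: a=3 b=391/70 c=-186/35 d=31/35
S(3/2) = -767/160

Δ: Δ0=-4, Δ1=7, Δ2=-3/2
row 1: diag=6, rhs=66; c'=1/6, d'=11
row 2: denom=6−1·1/6=35/6; d'=(-51−1·11)/(35/6)=-372/35
back: M2=-372/35
back: M1=11−1/6·-372/35=447/35
M: M0=0, M1=447/35, M2=-372/35, M3=0
seg 0: a=4, c=M0/2=0, d=(M1−M0)/(6·2)=149/140, b=Δ0−h0·(2M0+M1)/6=-289/35
seg 1: a=-4, c=M1/2=447/70, d=(M2−M1)/(6·1)=-39/10, b=Δ1−h1·(2M1+M2)/6=158/35
seg 2: a=3, c=M2/2=-186/35, d=(M3−M2)/(6·2)=31/35, b=Δ2−h2·(2M2+M3)/6=391/70
t_q=3/2 → seg 0, τ=3/2; S=4+-289/35·τ+0·τ²+149/140·τ³=-767/160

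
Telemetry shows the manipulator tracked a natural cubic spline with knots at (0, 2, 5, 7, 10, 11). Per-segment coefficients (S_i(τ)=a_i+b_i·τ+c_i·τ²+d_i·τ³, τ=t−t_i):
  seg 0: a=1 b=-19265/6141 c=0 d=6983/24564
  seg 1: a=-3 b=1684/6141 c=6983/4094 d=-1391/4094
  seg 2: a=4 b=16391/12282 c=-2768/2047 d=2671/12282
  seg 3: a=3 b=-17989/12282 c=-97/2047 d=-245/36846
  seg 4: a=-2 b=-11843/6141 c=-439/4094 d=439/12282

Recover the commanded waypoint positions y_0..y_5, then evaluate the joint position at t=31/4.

y_0=1 y_1=-3 y_2=4 y_3=3 y_4=-2 y_5=-4
S(31/4) = 490505/262016

y_0 = S_0(0) = a_0 = 1
y_1 = S_1(0) = a_1 = -3
y_2 = S_2(0) = a_2 = 4
y_3 = S_3(0) = a_3 = 3
y_4 = S_4(0) = a_4 = -2
y_5 = S_4(1) = -4
t_q=31/4 is in segment 3 (τ=3/4); S_3(τ)=490505/262016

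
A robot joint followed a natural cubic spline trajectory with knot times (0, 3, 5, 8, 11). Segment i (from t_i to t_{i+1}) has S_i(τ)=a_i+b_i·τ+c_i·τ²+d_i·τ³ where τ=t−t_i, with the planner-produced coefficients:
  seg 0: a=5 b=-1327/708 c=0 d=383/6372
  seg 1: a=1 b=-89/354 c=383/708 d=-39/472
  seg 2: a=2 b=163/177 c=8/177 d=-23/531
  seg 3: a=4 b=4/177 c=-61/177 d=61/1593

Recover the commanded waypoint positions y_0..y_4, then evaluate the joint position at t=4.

y_0=5 y_1=1 y_2=2 y_3=4 y_4=2
S(4) = 1709/1416

y_0 = S_0(0) = a_0 = 5
y_1 = S_1(0) = a_1 = 1
y_2 = S_2(0) = a_2 = 2
y_3 = S_3(0) = a_3 = 4
y_4 = S_3(3) = 2
t_q=4 is in segment 1 (τ=1); S_1(τ)=1709/1416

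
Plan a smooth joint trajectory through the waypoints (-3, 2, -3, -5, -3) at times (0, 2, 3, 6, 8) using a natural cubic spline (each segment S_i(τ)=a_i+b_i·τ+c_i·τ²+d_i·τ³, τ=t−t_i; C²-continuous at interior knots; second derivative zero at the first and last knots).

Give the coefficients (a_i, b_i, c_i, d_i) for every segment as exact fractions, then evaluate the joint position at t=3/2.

  seg 0: a=-3 b=6545/1248 c=0 d=-3425/4992
  seg 1: a=2 b=-1865/624 c=-3425/832 d=5255/2496
  seg 2: a=-3 b=-12245/2496 c=915/416 d=-151/576
  seg 3: a=-5 b=757/624 c=-133/832 d=133/4992
S(3/2) = 33959/13312

Δ: Δ0=5/2, Δ1=-5, Δ2=-2/3, Δ3=1
row 1: diag=6, rhs=-45; c'=1/6, d'=-15/2
row 2: denom=8−1·1/6=47/6; d'=(26−1·-15/2)/(47/6)=201/47
row 3: denom=10−3·18/47=416/47; d'=(10−3·201/47)/(416/47)=-133/416
back: M3=-133/416
back: M2=201/47−18/47·-133/416=915/208
back: M1=-15/2−1/6·915/208=-3425/416
M: M0=0, M1=-3425/416, M2=915/208, M3=-133/416, M4=0
seg 0: a=-3, c=M0/2=0, d=(M1−M0)/(6·2)=-3425/4992, b=Δ0−h0·(2M0+M1)/6=6545/1248
seg 1: a=2, c=M1/2=-3425/832, d=(M2−M1)/(6·1)=5255/2496, b=Δ1−h1·(2M1+M2)/6=-1865/624
seg 2: a=-3, c=M2/2=915/416, d=(M3−M2)/(6·3)=-151/576, b=Δ2−h2·(2M2+M3)/6=-12245/2496
seg 3: a=-5, c=M3/2=-133/832, d=(M4−M3)/(6·2)=133/4992, b=Δ3−h3·(2M3+M4)/6=757/624
t_q=3/2 → seg 0, τ=3/2; S=-3+6545/1248·τ+0·τ²+-3425/4992·τ³=33959/13312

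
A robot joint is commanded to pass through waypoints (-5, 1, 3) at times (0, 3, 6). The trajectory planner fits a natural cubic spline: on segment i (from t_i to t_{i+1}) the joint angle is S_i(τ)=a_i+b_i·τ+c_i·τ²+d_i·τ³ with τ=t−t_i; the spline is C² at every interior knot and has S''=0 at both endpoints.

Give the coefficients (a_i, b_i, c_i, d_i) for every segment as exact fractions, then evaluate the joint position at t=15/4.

Δ: Δ0=2, Δ1=2/3
row 1: diag=12, rhs=-8; c'=1/4, d'=-2/3
back: M1=-2/3
M: M0=0, M1=-2/3, M2=0
seg 0: a=-5, c=M0/2=0, d=(M1−M0)/(6·3)=-1/27, b=Δ0−h0·(2M0+M1)/6=7/3
seg 1: a=1, c=M1/2=-1/3, d=(M2−M1)/(6·3)=1/27, b=Δ1−h1·(2M1+M2)/6=4/3
t_q=15/4 → seg 1, τ=3/4; S=1+4/3·τ+-1/3·τ²+1/27·τ³=117/64

  seg 0: a=-5 b=7/3 c=0 d=-1/27
  seg 1: a=1 b=4/3 c=-1/3 d=1/27
S(15/4) = 117/64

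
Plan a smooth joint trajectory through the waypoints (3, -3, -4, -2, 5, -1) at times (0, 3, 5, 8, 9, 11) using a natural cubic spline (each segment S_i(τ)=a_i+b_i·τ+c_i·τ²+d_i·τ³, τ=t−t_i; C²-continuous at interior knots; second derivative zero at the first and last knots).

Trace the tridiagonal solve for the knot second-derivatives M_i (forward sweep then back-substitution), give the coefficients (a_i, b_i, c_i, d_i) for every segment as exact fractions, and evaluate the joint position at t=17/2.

  seg 0: a=3 b=-10351/3972 c=0 d=2407/35748
  seg 1: a=-3 b=-1565/1986 c=2407/3972 d=-1835/7944
  seg 2: a=-4 b=-376/331 c=-1549/1986 d=8227/17874
  seg 3: a=-2 b=4377/662 c=1113/331 d=-1969/662
  seg 4: a=5 b=1461/331 c=-3681/662 d=1227/1324
S(17/2) = 9399/5296

Δ: Δ0=-2, Δ1=-1/2, Δ2=2/3, Δ3=7, Δ4=-3
row 1: diag=10, rhs=9; c'=1/5, d'=9/10
row 2: denom=10−2·1/5=48/5; d'=(7−2·9/10)/(48/5)=13/24
row 3: denom=8−3·5/16=113/16; d'=(38−3·13/24)/(113/16)=582/113
row 4: denom=6−1·16/113=662/113; d'=(-60−1·582/113)/(662/113)=-3681/331
back: M4=-3681/331
back: M3=582/113−16/113·-3681/331=2226/331
back: M2=13/24−5/16·2226/331=-1549/993
back: M1=9/10−1/5·-1549/993=2407/1986
M: M0=0, M1=2407/1986, M2=-1549/993, M3=2226/331, M4=-3681/331, M5=0
seg 0: a=3, c=M0/2=0, d=(M1−M0)/(6·3)=2407/35748, b=Δ0−h0·(2M0+M1)/6=-10351/3972
seg 1: a=-3, c=M1/2=2407/3972, d=(M2−M1)/(6·2)=-1835/7944, b=Δ1−h1·(2M1+M2)/6=-1565/1986
seg 2: a=-4, c=M2/2=-1549/1986, d=(M3−M2)/(6·3)=8227/17874, b=Δ2−h2·(2M2+M3)/6=-376/331
seg 3: a=-2, c=M3/2=1113/331, d=(M4−M3)/(6·1)=-1969/662, b=Δ3−h3·(2M3+M4)/6=4377/662
seg 4: a=5, c=M4/2=-3681/662, d=(M5−M4)/(6·2)=1227/1324, b=Δ4−h4·(2M4+M5)/6=1461/331
t_q=17/2 → seg 3, τ=1/2; S=-2+4377/662·τ+1113/331·τ²+-1969/662·τ³=9399/5296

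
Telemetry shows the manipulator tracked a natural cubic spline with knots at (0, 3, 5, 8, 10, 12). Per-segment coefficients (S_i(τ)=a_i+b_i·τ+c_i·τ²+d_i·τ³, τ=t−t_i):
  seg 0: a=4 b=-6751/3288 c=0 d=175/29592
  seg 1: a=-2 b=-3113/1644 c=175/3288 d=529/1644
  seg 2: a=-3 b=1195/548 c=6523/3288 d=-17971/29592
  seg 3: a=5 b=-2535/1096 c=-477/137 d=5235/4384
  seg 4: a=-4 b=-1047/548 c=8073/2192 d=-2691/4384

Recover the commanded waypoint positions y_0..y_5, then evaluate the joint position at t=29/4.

y_0=4 y_1=-2 y_2=-3 y_3=5 y_4=-4 y_5=2
S(29/4) = 352995/70144

y_0 = S_0(0) = a_0 = 4
y_1 = S_1(0) = a_1 = -2
y_2 = S_2(0) = a_2 = -3
y_3 = S_3(0) = a_3 = 5
y_4 = S_4(0) = a_4 = -4
y_5 = S_4(2) = 2
t_q=29/4 is in segment 2 (τ=9/4); S_2(τ)=352995/70144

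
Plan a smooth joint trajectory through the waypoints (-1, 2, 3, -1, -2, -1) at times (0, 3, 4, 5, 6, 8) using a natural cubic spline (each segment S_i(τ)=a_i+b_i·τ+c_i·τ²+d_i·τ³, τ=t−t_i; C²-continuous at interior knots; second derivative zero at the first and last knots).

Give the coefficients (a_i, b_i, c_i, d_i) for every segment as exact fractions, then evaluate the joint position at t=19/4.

  seg 0: a=-1 b=541/1330 c=0 d=263/3990
  seg 1: a=2 b=1454/665 c=789/1330 d=-2367/1330
  seg 2: a=3 b=-523/266 c=-3156/665 d=3607/1330
  seg 3: a=-1 b=-2209/665 c=4509/1330 d=-203/190
  seg 4: a=-2 b=337/1330 c=123/665 d=-41/1330
S(19/4) = -3/85120

Δ: Δ0=1, Δ1=1, Δ2=-4, Δ3=-1, Δ4=1/2
row 1: diag=8, rhs=0; c'=1/8, d'=0
row 2: denom=4−1·1/8=31/8; d'=(-30−1·0)/(31/8)=-240/31
row 3: denom=4−1·8/31=116/31; d'=(18−1·-240/31)/(116/31)=399/58
row 4: denom=6−1·31/116=665/116; d'=(9−1·399/58)/(665/116)=246/665
back: M4=246/665
back: M3=399/58−31/116·246/665=4509/665
back: M2=-240/31−8/31·4509/665=-6312/665
back: M1=0−1/8·-6312/665=789/665
M: M0=0, M1=789/665, M2=-6312/665, M3=4509/665, M4=246/665, M5=0
seg 0: a=-1, c=M0/2=0, d=(M1−M0)/(6·3)=263/3990, b=Δ0−h0·(2M0+M1)/6=541/1330
seg 1: a=2, c=M1/2=789/1330, d=(M2−M1)/(6·1)=-2367/1330, b=Δ1−h1·(2M1+M2)/6=1454/665
seg 2: a=3, c=M2/2=-3156/665, d=(M3−M2)/(6·1)=3607/1330, b=Δ2−h2·(2M2+M3)/6=-523/266
seg 3: a=-1, c=M3/2=4509/1330, d=(M4−M3)/(6·1)=-203/190, b=Δ3−h3·(2M3+M4)/6=-2209/665
seg 4: a=-2, c=M4/2=123/665, d=(M5−M4)/(6·2)=-41/1330, b=Δ4−h4·(2M4+M5)/6=337/1330
t_q=19/4 → seg 2, τ=3/4; S=3+-523/266·τ+-3156/665·τ²+3607/1330·τ³=-3/85120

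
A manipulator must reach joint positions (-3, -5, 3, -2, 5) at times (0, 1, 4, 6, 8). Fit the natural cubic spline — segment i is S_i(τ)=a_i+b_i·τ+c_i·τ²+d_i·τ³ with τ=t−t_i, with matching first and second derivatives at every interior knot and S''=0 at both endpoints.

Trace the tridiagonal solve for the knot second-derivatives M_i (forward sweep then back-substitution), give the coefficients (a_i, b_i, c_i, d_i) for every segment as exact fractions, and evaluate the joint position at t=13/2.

  seg 0: a=-3 b=-595/201 c=0 d=193/201
  seg 1: a=-5 b=-16/201 c=193/67 d=-395/603
  seg 2: a=3 b=-97/201 c=-202/67 d=1613/1608
  seg 3: a=-2 b=-203/402 c=805/268 d=-805/1608
S(13/2) = -6707/4288

Δ: Δ0=-2, Δ1=8/3, Δ2=-5/2, Δ3=7/2
row 1: diag=8, rhs=28; c'=3/8, d'=7/2
row 2: denom=10−3·3/8=71/8; d'=(-31−3·7/2)/(71/8)=-332/71
row 3: denom=8−2·16/71=536/71; d'=(36−2·-332/71)/(536/71)=805/134
back: M3=805/134
back: M2=-332/71−16/71·805/134=-404/67
back: M1=7/2−3/8·-404/67=386/67
M: M0=0, M1=386/67, M2=-404/67, M3=805/134, M4=0
seg 0: a=-3, c=M0/2=0, d=(M1−M0)/(6·1)=193/201, b=Δ0−h0·(2M0+M1)/6=-595/201
seg 1: a=-5, c=M1/2=193/67, d=(M2−M1)/(6·3)=-395/603, b=Δ1−h1·(2M1+M2)/6=-16/201
seg 2: a=3, c=M2/2=-202/67, d=(M3−M2)/(6·2)=1613/1608, b=Δ2−h2·(2M2+M3)/6=-97/201
seg 3: a=-2, c=M3/2=805/268, d=(M4−M3)/(6·2)=-805/1608, b=Δ3−h3·(2M3+M4)/6=-203/402
t_q=13/2 → seg 3, τ=1/2; S=-2+-203/402·τ+805/268·τ²+-805/1608·τ³=-6707/4288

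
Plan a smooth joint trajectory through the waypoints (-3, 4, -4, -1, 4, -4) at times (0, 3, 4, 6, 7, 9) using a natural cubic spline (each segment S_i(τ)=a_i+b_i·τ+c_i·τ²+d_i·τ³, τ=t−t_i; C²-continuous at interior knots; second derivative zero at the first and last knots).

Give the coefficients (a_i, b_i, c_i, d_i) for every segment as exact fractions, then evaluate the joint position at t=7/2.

Δ: Δ0=7/3, Δ1=-8, Δ2=3/2, Δ3=5, Δ4=-4
row 1: diag=8, rhs=-62; c'=1/8, d'=-31/4
row 2: denom=6−1·1/8=47/8; d'=(57−1·-31/4)/(47/8)=518/47
row 3: denom=6−2·16/47=250/47; d'=(21−2·518/47)/(250/47)=-49/250
row 4: denom=6−1·47/250=1453/250; d'=(-54−1·-49/250)/(1453/250)=-13451/1453
back: M4=-13451/1453
back: M3=-49/250−47/250·-13451/1453=2244/1453
back: M2=518/47−16/47·2244/1453=15250/1453
back: M1=-31/4−1/8·15250/1453=-13167/1453
M: M0=0, M1=-13167/1453, M2=15250/1453, M3=2244/1453, M4=-13451/1453, M5=0
seg 0: a=-3, c=M0/2=0, d=(M1−M0)/(6·3)=-1463/2906, b=Δ0−h0·(2M0+M1)/6=59843/8718
seg 1: a=4, c=M1/2=-13167/2906, d=(M2−M1)/(6·1)=28417/8718, b=Δ1−h1·(2M1+M2)/6=-29330/4359
seg 2: a=-4, c=M2/2=7625/1453, d=(M3−M2)/(6·2)=-6503/8718, b=Δ2−h2·(2M2+M3)/6=-52411/8718
seg 3: a=-1, c=M3/2=1122/1453, d=(M4−M3)/(6·1)=-15695/8718, b=Δ3−h3·(2M3+M4)/6=52553/8718
seg 4: a=4, c=M4/2=-13451/2906, d=(M5−M4)/(6·2)=13451/17436, b=Δ4−h4·(2M4+M5)/6=9466/4359
t_q=7/2 → seg 1, τ=1/2; S=4+-29330/4359·τ+-13167/2906·τ²+28417/8718·τ³=-2083/23248

  seg 0: a=-3 b=59843/8718 c=0 d=-1463/2906
  seg 1: a=4 b=-29330/4359 c=-13167/2906 d=28417/8718
  seg 2: a=-4 b=-52411/8718 c=7625/1453 d=-6503/8718
  seg 3: a=-1 b=52553/8718 c=1122/1453 d=-15695/8718
  seg 4: a=4 b=9466/4359 c=-13451/2906 d=13451/17436
S(7/2) = -2083/23248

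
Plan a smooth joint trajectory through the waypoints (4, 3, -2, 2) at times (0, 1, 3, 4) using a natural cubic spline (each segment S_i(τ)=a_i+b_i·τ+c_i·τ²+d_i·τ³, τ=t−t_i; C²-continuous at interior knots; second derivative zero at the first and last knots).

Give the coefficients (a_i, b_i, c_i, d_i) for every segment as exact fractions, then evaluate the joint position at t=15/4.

Δ: Δ0=-1, Δ1=-5/2, Δ2=4
row 1: diag=6, rhs=-9; c'=1/3, d'=-3/2
row 2: denom=6−2·1/3=16/3; d'=(39−2·-3/2)/(16/3)=63/8
back: M2=63/8
back: M1=-3/2−1/3·63/8=-33/8
M: M0=0, M1=-33/8, M2=63/8, M3=0
seg 0: a=4, c=M0/2=0, d=(M1−M0)/(6·1)=-11/16, b=Δ0−h0·(2M0+M1)/6=-5/16
seg 1: a=3, c=M1/2=-33/16, d=(M2−M1)/(6·2)=1, b=Δ1−h1·(2M1+M2)/6=-19/8
seg 2: a=-2, c=M2/2=63/16, d=(M3−M2)/(6·1)=-21/16, b=Δ2−h2·(2M2+M3)/6=11/8
t_q=15/4 → seg 2, τ=3/4; S=-2+11/8·τ+63/16·τ²+-21/16·τ³=709/1024

  seg 0: a=4 b=-5/16 c=0 d=-11/16
  seg 1: a=3 b=-19/8 c=-33/16 d=1
  seg 2: a=-2 b=11/8 c=63/16 d=-21/16
S(15/4) = 709/1024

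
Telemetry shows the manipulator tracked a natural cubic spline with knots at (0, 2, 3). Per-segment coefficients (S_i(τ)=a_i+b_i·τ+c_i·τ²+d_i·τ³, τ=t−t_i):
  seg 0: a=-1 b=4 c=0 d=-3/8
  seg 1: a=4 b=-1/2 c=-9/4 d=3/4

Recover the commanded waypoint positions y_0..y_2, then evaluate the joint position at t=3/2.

y_0 = S_0(0) = a_0 = -1
y_1 = S_1(0) = a_1 = 4
y_2 = S_1(1) = 2
t_q=3/2 is in segment 0 (τ=3/2); S_0(τ)=239/64

y_0=-1 y_1=4 y_2=2
S(3/2) = 239/64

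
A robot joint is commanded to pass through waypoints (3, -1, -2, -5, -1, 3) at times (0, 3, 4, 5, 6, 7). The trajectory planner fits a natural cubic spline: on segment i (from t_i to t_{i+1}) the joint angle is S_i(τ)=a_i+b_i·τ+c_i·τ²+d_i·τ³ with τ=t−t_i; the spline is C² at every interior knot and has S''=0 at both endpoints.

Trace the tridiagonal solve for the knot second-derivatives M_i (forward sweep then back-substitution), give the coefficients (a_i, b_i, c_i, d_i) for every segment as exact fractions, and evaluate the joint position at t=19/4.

  seg 0: a=3 b=-2422/1299 c=0 d=230/3897
  seg 1: a=-1 b=-352/1299 c=230/433 d=-1637/1299
  seg 2: a=-2 b=-3883/1299 c=-1407/433 d=4207/1299
  seg 3: a=-5 b=296/1299 c=2800/433 d=-3500/1299
  seg 4: a=-1 b=6596/1299 c=-700/433 d=700/1299
S(19/4) = -130341/27712

Δ: Δ0=-4/3, Δ1=-1, Δ2=-3, Δ3=4, Δ4=4
row 1: diag=8, rhs=2; c'=1/8, d'=1/4
row 2: denom=4−1·1/8=31/8; d'=(-12−1·1/4)/(31/8)=-98/31
row 3: denom=4−1·8/31=116/31; d'=(42−1·-98/31)/(116/31)=350/29
row 4: denom=4−1·31/116=433/116; d'=(0−1·350/29)/(433/116)=-1400/433
back: M4=-1400/433
back: M3=350/29−31/116·-1400/433=5600/433
back: M2=-98/31−8/31·5600/433=-2814/433
back: M1=1/4−1/8·-2814/433=460/433
M: M0=0, M1=460/433, M2=-2814/433, M3=5600/433, M4=-1400/433, M5=0
seg 0: a=3, c=M0/2=0, d=(M1−M0)/(6·3)=230/3897, b=Δ0−h0·(2M0+M1)/6=-2422/1299
seg 1: a=-1, c=M1/2=230/433, d=(M2−M1)/(6·1)=-1637/1299, b=Δ1−h1·(2M1+M2)/6=-352/1299
seg 2: a=-2, c=M2/2=-1407/433, d=(M3−M2)/(6·1)=4207/1299, b=Δ2−h2·(2M2+M3)/6=-3883/1299
seg 3: a=-5, c=M3/2=2800/433, d=(M4−M3)/(6·1)=-3500/1299, b=Δ3−h3·(2M3+M4)/6=296/1299
seg 4: a=-1, c=M4/2=-700/433, d=(M5−M4)/(6·1)=700/1299, b=Δ4−h4·(2M4+M5)/6=6596/1299
t_q=19/4 → seg 2, τ=3/4; S=-2+-3883/1299·τ+-1407/433·τ²+4207/1299·τ³=-130341/27712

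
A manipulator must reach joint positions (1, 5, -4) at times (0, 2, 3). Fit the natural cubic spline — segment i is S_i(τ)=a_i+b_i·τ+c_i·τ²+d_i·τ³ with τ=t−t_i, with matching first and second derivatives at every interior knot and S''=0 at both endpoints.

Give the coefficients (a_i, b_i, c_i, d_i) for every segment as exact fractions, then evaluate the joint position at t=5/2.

  seg 0: a=1 b=17/3 c=0 d=-11/12
  seg 1: a=5 b=-16/3 c=-11/2 d=11/6
S(5/2) = 19/16

Δ: Δ0=2, Δ1=-9
row 1: diag=6, rhs=-66; c'=1/6, d'=-11
back: M1=-11
M: M0=0, M1=-11, M2=0
seg 0: a=1, c=M0/2=0, d=(M1−M0)/(6·2)=-11/12, b=Δ0−h0·(2M0+M1)/6=17/3
seg 1: a=5, c=M1/2=-11/2, d=(M2−M1)/(6·1)=11/6, b=Δ1−h1·(2M1+M2)/6=-16/3
t_q=5/2 → seg 1, τ=1/2; S=5+-16/3·τ+-11/2·τ²+11/6·τ³=19/16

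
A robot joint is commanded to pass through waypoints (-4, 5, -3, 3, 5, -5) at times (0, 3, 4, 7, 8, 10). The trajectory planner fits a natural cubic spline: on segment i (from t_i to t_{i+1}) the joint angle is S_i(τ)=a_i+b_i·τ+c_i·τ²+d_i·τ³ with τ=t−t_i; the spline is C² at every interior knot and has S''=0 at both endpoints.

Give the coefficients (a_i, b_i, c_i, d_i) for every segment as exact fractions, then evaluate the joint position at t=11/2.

  seg 0: a=-4 b=6520/843 c=0 d=-3991/7587
  seg 1: a=5 b=-5453/843 c=-3991/843 d=900/281
  seg 2: a=-3 b=-5335/843 c=4109/843 d=-5306/7587
  seg 3: a=3 b=3401/843 c=-399/281 d=-518/843
  seg 4: a=5 b=-547/843 c=-917/281 d=917/1686
S(11/2) = -1092/281

Δ: Δ0=3, Δ1=-8, Δ2=2, Δ3=2, Δ4=-5
row 1: diag=8, rhs=-66; c'=1/8, d'=-33/4
row 2: denom=8−1·1/8=63/8; d'=(60−1·-33/4)/(63/8)=26/3
row 3: denom=8−3·8/21=48/7; d'=(0−3·26/3)/(48/7)=-91/24
row 4: denom=6−1·7/48=281/48; d'=(-42−1·-91/24)/(281/48)=-1834/281
back: M4=-1834/281
back: M3=-91/24−7/48·-1834/281=-798/281
back: M2=26/3−8/21·-798/281=8218/843
back: M1=-33/4−1/8·8218/843=-7982/843
M: M0=0, M1=-7982/843, M2=8218/843, M3=-798/281, M4=-1834/281, M5=0
seg 0: a=-4, c=M0/2=0, d=(M1−M0)/(6·3)=-3991/7587, b=Δ0−h0·(2M0+M1)/6=6520/843
seg 1: a=5, c=M1/2=-3991/843, d=(M2−M1)/(6·1)=900/281, b=Δ1−h1·(2M1+M2)/6=-5453/843
seg 2: a=-3, c=M2/2=4109/843, d=(M3−M2)/(6·3)=-5306/7587, b=Δ2−h2·(2M2+M3)/6=-5335/843
seg 3: a=3, c=M3/2=-399/281, d=(M4−M3)/(6·1)=-518/843, b=Δ3−h3·(2M3+M4)/6=3401/843
seg 4: a=5, c=M4/2=-917/281, d=(M5−M4)/(6·2)=917/1686, b=Δ4−h4·(2M4+M5)/6=-547/843
t_q=11/2 → seg 2, τ=3/2; S=-3+-5335/843·τ+4109/843·τ²+-5306/7587·τ³=-1092/281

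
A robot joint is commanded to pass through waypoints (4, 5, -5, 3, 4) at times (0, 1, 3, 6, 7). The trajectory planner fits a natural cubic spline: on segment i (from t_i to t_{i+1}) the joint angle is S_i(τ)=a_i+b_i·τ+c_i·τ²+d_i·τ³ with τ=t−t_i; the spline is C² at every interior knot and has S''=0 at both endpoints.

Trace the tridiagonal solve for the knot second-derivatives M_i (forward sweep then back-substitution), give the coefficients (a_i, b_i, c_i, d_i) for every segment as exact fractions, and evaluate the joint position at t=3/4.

  seg 0: a=4 b=1429/591 c=0 d=-838/591
  seg 1: a=5 b=-1085/591 c=-838/197 d=1579/1182
  seg 2: a=-5 b=-1667/591 c=741/197 d=-1142/1773
  seg 3: a=3 b=1393/591 c=-401/197 d=401/591
S(3/4) = 32877/6304

Δ: Δ0=1, Δ1=-5, Δ2=8/3, Δ3=1
row 1: diag=6, rhs=-36; c'=1/3, d'=-6
row 2: denom=10−2·1/3=28/3; d'=(46−2·-6)/(28/3)=87/14
row 3: denom=8−3·9/28=197/28; d'=(-10−3·87/14)/(197/28)=-802/197
back: M3=-802/197
back: M2=87/14−9/28·-802/197=1482/197
back: M1=-6−1/3·1482/197=-1676/197
M: M0=0, M1=-1676/197, M2=1482/197, M3=-802/197, M4=0
seg 0: a=4, c=M0/2=0, d=(M1−M0)/(6·1)=-838/591, b=Δ0−h0·(2M0+M1)/6=1429/591
seg 1: a=5, c=M1/2=-838/197, d=(M2−M1)/(6·2)=1579/1182, b=Δ1−h1·(2M1+M2)/6=-1085/591
seg 2: a=-5, c=M2/2=741/197, d=(M3−M2)/(6·3)=-1142/1773, b=Δ2−h2·(2M2+M3)/6=-1667/591
seg 3: a=3, c=M3/2=-401/197, d=(M4−M3)/(6·1)=401/591, b=Δ3−h3·(2M3+M4)/6=1393/591
t_q=3/4 → seg 0, τ=3/4; S=4+1429/591·τ+0·τ²+-838/591·τ³=32877/6304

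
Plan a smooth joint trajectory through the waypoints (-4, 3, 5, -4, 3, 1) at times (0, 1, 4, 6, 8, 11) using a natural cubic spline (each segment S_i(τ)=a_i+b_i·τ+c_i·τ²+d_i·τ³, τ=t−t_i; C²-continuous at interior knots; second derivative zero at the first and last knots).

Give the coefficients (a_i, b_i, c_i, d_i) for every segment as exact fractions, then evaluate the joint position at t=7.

Δ: Δ0=7, Δ1=2/3, Δ2=-9/2, Δ3=7/2, Δ4=-2/3
row 1: diag=8, rhs=-38; c'=3/8, d'=-19/4
row 2: denom=10−3·3/8=71/8; d'=(-31−3·-19/4)/(71/8)=-134/71
row 3: denom=8−2·16/71=536/71; d'=(48−2·-134/71)/(536/71)=919/134
row 4: denom=10−2·71/268=1269/134; d'=(-25−2·919/134)/(1269/134)=-5188/1269
back: M4=-5188/1269
back: M3=919/134−71/268·-5188/1269=20155/2538
back: M2=-134/71−16/71·20155/2538=-4666/1269
back: M1=-19/4−3/8·-4666/1269=-1426/423
M: M0=0, M1=-1426/423, M2=-4666/1269, M3=20155/2538, M4=-5188/1269, M5=0
seg 0: a=-4, c=M0/2=0, d=(M1−M0)/(6·1)=-713/1269, b=Δ0−h0·(2M0+M1)/6=9596/1269
seg 1: a=3, c=M1/2=-713/423, d=(M2−M1)/(6·3)=-194/11421, b=Δ1−h1·(2M1+M2)/6=7457/1269
seg 2: a=5, c=M2/2=-2333/1269, d=(M3−M2)/(6·2)=9829/10152, b=Δ2−h2·(2M2+M3)/6=-5959/1269
seg 3: a=-4, c=M3/2=20155/5076, d=(M4−M3)/(6·2)=-10177/10152, b=Δ3−h3·(2M3+M4)/6=-365/846
seg 4: a=3, c=M4/2=-2594/1269, d=(M5−M4)/(6·3)=2594/11421, b=Δ4−h4·(2M4+M5)/6=4342/1269
t_q=7 → seg 3, τ=1; S=-4+-365/846·τ+20155/5076·τ²+-10177/10152·τ³=-14855/10152

  seg 0: a=-4 b=9596/1269 c=0 d=-713/1269
  seg 1: a=3 b=7457/1269 c=-713/423 d=-194/11421
  seg 2: a=5 b=-5959/1269 c=-2333/1269 d=9829/10152
  seg 3: a=-4 b=-365/846 c=20155/5076 d=-10177/10152
  seg 4: a=3 b=4342/1269 c=-2594/1269 d=2594/11421
S(7) = -14855/10152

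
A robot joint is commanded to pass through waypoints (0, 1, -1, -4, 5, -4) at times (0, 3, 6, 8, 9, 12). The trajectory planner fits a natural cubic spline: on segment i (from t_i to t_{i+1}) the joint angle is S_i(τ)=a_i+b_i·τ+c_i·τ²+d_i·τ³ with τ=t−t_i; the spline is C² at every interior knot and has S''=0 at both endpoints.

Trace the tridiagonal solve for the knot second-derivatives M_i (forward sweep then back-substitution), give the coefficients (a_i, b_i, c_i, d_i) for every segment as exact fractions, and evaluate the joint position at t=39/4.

  seg 0: a=0 b=563/3222 c=0 d=511/28998
  seg 1: a=1 b=1048/1611 c=511/3222 d=-5777/28998
  seg 2: a=-1 b=-12169/3222 c=-2633/1611 d=1489/1074
  seg 3: a=-4 b=20371/3222 c=10768/1611 d=-4303/1074
  seg 4: a=5 b=12358/1611 c=-17191/3222 d=17191/28998
S(39/4) = 183345/22912

Δ: Δ0=1/3, Δ1=-2/3, Δ2=-3/2, Δ3=9, Δ4=-3
row 1: diag=12, rhs=-6; c'=1/4, d'=-1/2
row 2: denom=10−3·1/4=37/4; d'=(-5−3·-1/2)/(37/4)=-14/37
row 3: denom=6−2·8/37=206/37; d'=(63−2·-14/37)/(206/37)=2359/206
row 4: denom=8−1·37/206=1611/206; d'=(-72−1·2359/206)/(1611/206)=-17191/1611
back: M4=-17191/1611
back: M3=2359/206−37/206·-17191/1611=21536/1611
back: M2=-14/37−8/37·21536/1611=-5266/1611
back: M1=-1/2−1/4·-5266/1611=511/1611
M: M0=0, M1=511/1611, M2=-5266/1611, M3=21536/1611, M4=-17191/1611, M5=0
seg 0: a=0, c=M0/2=0, d=(M1−M0)/(6·3)=511/28998, b=Δ0−h0·(2M0+M1)/6=563/3222
seg 1: a=1, c=M1/2=511/3222, d=(M2−M1)/(6·3)=-5777/28998, b=Δ1−h1·(2M1+M2)/6=1048/1611
seg 2: a=-1, c=M2/2=-2633/1611, d=(M3−M2)/(6·2)=1489/1074, b=Δ2−h2·(2M2+M3)/6=-12169/3222
seg 3: a=-4, c=M3/2=10768/1611, d=(M4−M3)/(6·1)=-4303/1074, b=Δ3−h3·(2M3+M4)/6=20371/3222
seg 4: a=5, c=M4/2=-17191/3222, d=(M5−M4)/(6·3)=17191/28998, b=Δ4−h4·(2M4+M5)/6=12358/1611
t_q=39/4 → seg 4, τ=3/4; S=5+12358/1611·τ+-17191/3222·τ²+17191/28998·τ³=183345/22912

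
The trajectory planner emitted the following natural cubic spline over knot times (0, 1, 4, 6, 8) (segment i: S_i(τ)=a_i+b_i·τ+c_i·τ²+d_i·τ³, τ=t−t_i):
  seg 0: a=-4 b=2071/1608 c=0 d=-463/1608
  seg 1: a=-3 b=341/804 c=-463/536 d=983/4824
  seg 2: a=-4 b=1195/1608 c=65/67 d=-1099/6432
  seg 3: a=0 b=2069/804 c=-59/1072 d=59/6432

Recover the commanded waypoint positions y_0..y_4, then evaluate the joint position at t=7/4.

y_0 = S_0(0) = a_0 = -4
y_1 = S_1(0) = a_1 = -3
y_2 = S_2(0) = a_2 = -4
y_3 = S_3(0) = a_3 = 0
y_4 = S_3(2) = 5
t_q=7/4 is in segment 1 (τ=3/4); S_1(τ)=-105719/34304

y_0=-4 y_1=-3 y_2=-4 y_3=0 y_4=5
S(7/4) = -105719/34304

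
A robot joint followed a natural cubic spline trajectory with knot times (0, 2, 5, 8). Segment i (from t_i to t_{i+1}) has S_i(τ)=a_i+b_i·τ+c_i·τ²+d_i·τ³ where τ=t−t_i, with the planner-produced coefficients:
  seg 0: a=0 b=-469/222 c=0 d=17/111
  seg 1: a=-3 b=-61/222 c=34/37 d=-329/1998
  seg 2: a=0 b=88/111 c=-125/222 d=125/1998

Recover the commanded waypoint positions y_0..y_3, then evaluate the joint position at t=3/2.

y_0 = S_0(0) = a_0 = 0
y_1 = S_1(0) = a_1 = -3
y_2 = S_2(0) = a_2 = 0
y_3 = S_2(3) = -1
t_q=3/2 is in segment 0 (τ=3/2); S_0(τ)=-785/296

y_0=0 y_1=-3 y_2=0 y_3=-1
S(3/2) = -785/296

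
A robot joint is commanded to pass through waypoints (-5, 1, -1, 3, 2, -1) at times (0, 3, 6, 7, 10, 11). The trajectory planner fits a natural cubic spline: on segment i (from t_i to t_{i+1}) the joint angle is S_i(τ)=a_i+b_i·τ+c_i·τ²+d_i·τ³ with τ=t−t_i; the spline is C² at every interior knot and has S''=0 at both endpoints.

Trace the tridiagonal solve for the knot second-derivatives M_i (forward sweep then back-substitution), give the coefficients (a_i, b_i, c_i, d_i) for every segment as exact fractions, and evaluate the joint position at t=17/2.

  seg 0: a=-5 b=5128/1563 c=0 d=-2002/14067
  seg 1: a=1 b=-878/1563 c=-2002/1563 d=5842/14067
  seg 2: a=-1 b=4636/1563 c=1280/521 d=-2224/1563
  seg 3: a=3 b=5644/1563 c=-944/521 d=259/1563
  seg 4: a=2 b=-4355/1563 c=-167/521 d=167/1563
S(17/2) = 20419/4168

Δ: Δ0=2, Δ1=-2/3, Δ2=4, Δ3=-1/3, Δ4=-3
row 1: diag=12, rhs=-16; c'=1/4, d'=-4/3
row 2: denom=8−3·1/4=29/4; d'=(28−3·-4/3)/(29/4)=128/29
row 3: denom=8−1·4/29=228/29; d'=(-26−1·128/29)/(228/29)=-147/38
row 4: denom=8−3·29/76=521/76; d'=(-16−3·-147/38)/(521/76)=-334/521
back: M4=-334/521
back: M3=-147/38−29/76·-334/521=-1888/521
back: M2=128/29−4/29·-1888/521=2560/521
back: M1=-4/3−1/4·2560/521=-4004/1563
M: M0=0, M1=-4004/1563, M2=2560/521, M3=-1888/521, M4=-334/521, M5=0
seg 0: a=-5, c=M0/2=0, d=(M1−M0)/(6·3)=-2002/14067, b=Δ0−h0·(2M0+M1)/6=5128/1563
seg 1: a=1, c=M1/2=-2002/1563, d=(M2−M1)/(6·3)=5842/14067, b=Δ1−h1·(2M1+M2)/6=-878/1563
seg 2: a=-1, c=M2/2=1280/521, d=(M3−M2)/(6·1)=-2224/1563, b=Δ2−h2·(2M2+M3)/6=4636/1563
seg 3: a=3, c=M3/2=-944/521, d=(M4−M3)/(6·3)=259/1563, b=Δ3−h3·(2M3+M4)/6=5644/1563
seg 4: a=2, c=M4/2=-167/521, d=(M5−M4)/(6·1)=167/1563, b=Δ4−h4·(2M4+M5)/6=-4355/1563
t_q=17/2 → seg 3, τ=3/2; S=3+5644/1563·τ+-944/521·τ²+259/1563·τ³=20419/4168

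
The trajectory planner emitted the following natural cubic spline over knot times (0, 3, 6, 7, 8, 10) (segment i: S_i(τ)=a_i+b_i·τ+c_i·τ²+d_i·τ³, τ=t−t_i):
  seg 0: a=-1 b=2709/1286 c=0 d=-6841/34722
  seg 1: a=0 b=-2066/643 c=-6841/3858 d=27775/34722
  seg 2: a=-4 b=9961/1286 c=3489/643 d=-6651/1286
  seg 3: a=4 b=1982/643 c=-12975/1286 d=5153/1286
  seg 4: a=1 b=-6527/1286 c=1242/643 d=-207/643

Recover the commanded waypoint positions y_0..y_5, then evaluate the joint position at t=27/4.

y_0=-1 y_1=0 y_2=-4 y_3=4 y_4=1 y_5=-4
S(27/4) = 220543/82304

y_0 = S_0(0) = a_0 = -1
y_1 = S_1(0) = a_1 = 0
y_2 = S_2(0) = a_2 = -4
y_3 = S_3(0) = a_3 = 4
y_4 = S_4(0) = a_4 = 1
y_5 = S_4(2) = -4
t_q=27/4 is in segment 2 (τ=3/4); S_2(τ)=220543/82304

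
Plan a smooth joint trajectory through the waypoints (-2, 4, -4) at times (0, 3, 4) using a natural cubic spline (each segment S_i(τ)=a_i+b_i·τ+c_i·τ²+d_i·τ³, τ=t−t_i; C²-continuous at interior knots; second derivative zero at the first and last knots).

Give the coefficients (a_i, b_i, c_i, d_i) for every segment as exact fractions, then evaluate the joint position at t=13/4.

Δ: Δ0=2, Δ1=-8
row 1: diag=8, rhs=-60; c'=1/8, d'=-15/2
back: M1=-15/2
M: M0=0, M1=-15/2, M2=0
seg 0: a=-2, c=M0/2=0, d=(M1−M0)/(6·3)=-5/12, b=Δ0−h0·(2M0+M1)/6=23/4
seg 1: a=4, c=M1/2=-15/4, d=(M2−M1)/(6·1)=5/4, b=Δ1−h1·(2M1+M2)/6=-11/2
t_q=13/4 → seg 1, τ=1/4; S=4+-11/2·τ+-15/4·τ²+5/4·τ³=617/256

  seg 0: a=-2 b=23/4 c=0 d=-5/12
  seg 1: a=4 b=-11/2 c=-15/4 d=5/4
S(13/4) = 617/256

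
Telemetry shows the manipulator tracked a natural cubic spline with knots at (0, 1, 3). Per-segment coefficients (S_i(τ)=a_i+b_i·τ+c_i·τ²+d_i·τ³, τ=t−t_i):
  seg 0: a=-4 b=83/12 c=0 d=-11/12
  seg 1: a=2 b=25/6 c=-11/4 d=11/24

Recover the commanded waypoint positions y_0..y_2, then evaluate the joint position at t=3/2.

y_0 = S_0(0) = a_0 = -4
y_1 = S_1(0) = a_1 = 2
y_2 = S_1(2) = 3
t_q=3/2 is in segment 1 (τ=1/2); S_1(τ)=221/64

y_0=-4 y_1=2 y_2=3
S(3/2) = 221/64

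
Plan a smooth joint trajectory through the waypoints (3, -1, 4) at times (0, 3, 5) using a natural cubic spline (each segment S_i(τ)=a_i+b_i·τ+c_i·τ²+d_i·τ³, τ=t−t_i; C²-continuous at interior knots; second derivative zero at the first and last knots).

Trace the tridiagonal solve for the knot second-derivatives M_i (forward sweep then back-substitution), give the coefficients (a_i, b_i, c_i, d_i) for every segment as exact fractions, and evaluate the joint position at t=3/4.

  seg 0: a=3 b=-149/60 c=0 d=23/180
  seg 1: a=-1 b=29/30 c=23/20 d=-23/120
S(3/4) = 305/256

Δ: Δ0=-4/3, Δ1=5/2
row 1: diag=10, rhs=23; c'=1/5, d'=23/10
back: M1=23/10
M: M0=0, M1=23/10, M2=0
seg 0: a=3, c=M0/2=0, d=(M1−M0)/(6·3)=23/180, b=Δ0−h0·(2M0+M1)/6=-149/60
seg 1: a=-1, c=M1/2=23/20, d=(M2−M1)/(6·2)=-23/120, b=Δ1−h1·(2M1+M2)/6=29/30
t_q=3/4 → seg 0, τ=3/4; S=3+-149/60·τ+0·τ²+23/180·τ³=305/256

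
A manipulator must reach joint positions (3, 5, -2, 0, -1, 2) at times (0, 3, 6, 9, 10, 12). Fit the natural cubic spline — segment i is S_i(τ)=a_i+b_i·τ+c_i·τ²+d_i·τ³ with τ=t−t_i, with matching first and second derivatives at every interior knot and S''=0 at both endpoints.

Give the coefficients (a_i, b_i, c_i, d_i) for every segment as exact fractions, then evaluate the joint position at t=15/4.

Δ: Δ0=2/3, Δ1=-7/3, Δ2=2/3, Δ3=-1, Δ4=3/2
row 1: diag=12, rhs=-18; c'=1/4, d'=-3/2
row 2: denom=12−3·1/4=45/4; d'=(18−3·-3/2)/(45/4)=2
row 3: denom=8−3·4/15=36/5; d'=(-10−3·2)/(36/5)=-20/9
row 4: denom=6−1·5/36=211/36; d'=(15−1·-20/9)/(211/36)=620/211
back: M4=620/211
back: M3=-20/9−5/36·620/211=-555/211
back: M2=2−4/15·-555/211=570/211
back: M1=-3/2−1/4·570/211=-459/211
M: M0=0, M1=-459/211, M2=570/211, M3=-555/211, M4=620/211, M5=0
seg 0: a=3, c=M0/2=0, d=(M1−M0)/(6·3)=-51/422, b=Δ0−h0·(2M0+M1)/6=2221/1266
seg 1: a=5, c=M1/2=-459/422, d=(M2−M1)/(6·3)=343/1266, b=Δ1−h1·(2M1+M2)/6=-955/633
seg 2: a=-2, c=M2/2=285/211, d=(M3−M2)/(6·3)=-125/422, b=Δ2−h2·(2M2+M3)/6=-911/1266
seg 3: a=0, c=M3/2=-555/422, d=(M4−M3)/(6·1)=1175/1266, b=Δ3−h3·(2M3+M4)/6=-388/633
seg 4: a=-1, c=M4/2=310/211, d=(M5−M4)/(6·2)=-155/633, b=Δ4−h4·(2M4+M5)/6=-581/1266
t_q=15/4 → seg 1, τ=3/4; S=5+-955/633·τ+-459/422·τ²+343/1266·τ³=91043/27008

  seg 0: a=3 b=2221/1266 c=0 d=-51/422
  seg 1: a=5 b=-955/633 c=-459/422 d=343/1266
  seg 2: a=-2 b=-911/1266 c=285/211 d=-125/422
  seg 3: a=0 b=-388/633 c=-555/422 d=1175/1266
  seg 4: a=-1 b=-581/1266 c=310/211 d=-155/633
S(15/4) = 91043/27008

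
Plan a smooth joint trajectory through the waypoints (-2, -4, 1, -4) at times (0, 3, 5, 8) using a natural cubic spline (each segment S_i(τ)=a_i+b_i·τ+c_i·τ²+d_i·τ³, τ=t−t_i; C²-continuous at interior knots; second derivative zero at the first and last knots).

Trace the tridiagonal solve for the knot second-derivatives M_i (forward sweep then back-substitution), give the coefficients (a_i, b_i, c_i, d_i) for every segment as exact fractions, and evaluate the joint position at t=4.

Δ: Δ0=-2/3, Δ1=5/2, Δ2=-5/3
row 1: diag=10, rhs=19; c'=1/5, d'=19/10
row 2: denom=10−2·1/5=48/5; d'=(-25−2·19/10)/(48/5)=-3
back: M2=-3
back: M1=19/10−1/5·-3=5/2
M: M0=0, M1=5/2, M2=-3, M3=0
seg 0: a=-2, c=M0/2=0, d=(M1−M0)/(6·3)=5/36, b=Δ0−h0·(2M0+M1)/6=-23/12
seg 1: a=-4, c=M1/2=5/4, d=(M2−M1)/(6·2)=-11/24, b=Δ1−h1·(2M1+M2)/6=11/6
seg 2: a=1, c=M2/2=-3/2, d=(M3−M2)/(6·3)=1/6, b=Δ2−h2·(2M2+M3)/6=4/3
t_q=4 → seg 1, τ=1; S=-4+11/6·τ+5/4·τ²+-11/24·τ³=-11/8

  seg 0: a=-2 b=-23/12 c=0 d=5/36
  seg 1: a=-4 b=11/6 c=5/4 d=-11/24
  seg 2: a=1 b=4/3 c=-3/2 d=1/6
S(4) = -11/8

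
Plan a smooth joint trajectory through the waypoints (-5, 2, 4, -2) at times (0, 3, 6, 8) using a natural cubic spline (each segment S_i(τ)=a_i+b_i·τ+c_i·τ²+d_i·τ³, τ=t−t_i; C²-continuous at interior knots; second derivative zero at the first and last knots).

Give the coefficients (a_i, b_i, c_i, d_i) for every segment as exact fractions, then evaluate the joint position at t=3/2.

Δ: Δ0=7/3, Δ1=2/3, Δ2=-3
row 1: diag=12, rhs=-10; c'=1/4, d'=-5/6
row 2: denom=10−3·1/4=37/4; d'=(-22−3·-5/6)/(37/4)=-78/37
back: M2=-78/37
back: M1=-5/6−1/4·-78/37=-34/111
M: M0=0, M1=-34/111, M2=-78/37, M3=0
seg 0: a=-5, c=M0/2=0, d=(M1−M0)/(6·3)=-17/999, b=Δ0−h0·(2M0+M1)/6=92/37
seg 1: a=2, c=M1/2=-17/111, d=(M2−M1)/(6·3)=-100/999, b=Δ1−h1·(2M1+M2)/6=75/37
seg 2: a=4, c=M2/2=-39/37, d=(M3−M2)/(6·2)=13/74, b=Δ2−h2·(2M2+M3)/6=-59/37
t_q=3/2 → seg 0, τ=3/2; S=-5+92/37·τ+0·τ²+-17/999·τ³=-393/296

  seg 0: a=-5 b=92/37 c=0 d=-17/999
  seg 1: a=2 b=75/37 c=-17/111 d=-100/999
  seg 2: a=4 b=-59/37 c=-39/37 d=13/74
S(3/2) = -393/296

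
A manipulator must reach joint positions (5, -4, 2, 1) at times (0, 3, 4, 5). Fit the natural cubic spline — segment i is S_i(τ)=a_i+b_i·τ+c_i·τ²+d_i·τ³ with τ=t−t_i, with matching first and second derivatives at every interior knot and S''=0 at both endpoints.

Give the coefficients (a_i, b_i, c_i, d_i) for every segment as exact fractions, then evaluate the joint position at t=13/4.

  seg 0: a=5 b=-222/31 c=0 d=43/93
  seg 1: a=-4 b=165/31 c=129/31 d=-108/31
  seg 2: a=2 b=99/31 c=-195/31 d=65/31
S(13/4) = -611/248

Δ: Δ0=-3, Δ1=6, Δ2=-1
row 1: diag=8, rhs=54; c'=1/8, d'=27/4
row 2: denom=4−1·1/8=31/8; d'=(-42−1·27/4)/(31/8)=-390/31
back: M2=-390/31
back: M1=27/4−1/8·-390/31=258/31
M: M0=0, M1=258/31, M2=-390/31, M3=0
seg 0: a=5, c=M0/2=0, d=(M1−M0)/(6·3)=43/93, b=Δ0−h0·(2M0+M1)/6=-222/31
seg 1: a=-4, c=M1/2=129/31, d=(M2−M1)/(6·1)=-108/31, b=Δ1−h1·(2M1+M2)/6=165/31
seg 2: a=2, c=M2/2=-195/31, d=(M3−M2)/(6·1)=65/31, b=Δ2−h2·(2M2+M3)/6=99/31
t_q=13/4 → seg 1, τ=1/4; S=-4+165/31·τ+129/31·τ²+-108/31·τ³=-611/248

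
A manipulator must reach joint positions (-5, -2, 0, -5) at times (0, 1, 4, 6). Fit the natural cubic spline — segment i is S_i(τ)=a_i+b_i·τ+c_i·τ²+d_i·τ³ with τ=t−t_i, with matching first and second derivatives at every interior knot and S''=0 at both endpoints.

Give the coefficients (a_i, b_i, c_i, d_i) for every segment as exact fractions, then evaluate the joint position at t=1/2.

  seg 0: a=-5 b=1361/426 c=0 d=-83/426
  seg 1: a=-2 b=556/213 c=-83/142 d=-3/142
  seg 2: a=0 b=-625/426 c=-55/71 d=55/426
S(1/2) = -3893/1136

Δ: Δ0=3, Δ1=2/3, Δ2=-5/2
row 1: diag=8, rhs=-14; c'=3/8, d'=-7/4
row 2: denom=10−3·3/8=71/8; d'=(-19−3·-7/4)/(71/8)=-110/71
back: M2=-110/71
back: M1=-7/4−3/8·-110/71=-83/71
M: M0=0, M1=-83/71, M2=-110/71, M3=0
seg 0: a=-5, c=M0/2=0, d=(M1−M0)/(6·1)=-83/426, b=Δ0−h0·(2M0+M1)/6=1361/426
seg 1: a=-2, c=M1/2=-83/142, d=(M2−M1)/(6·3)=-3/142, b=Δ1−h1·(2M1+M2)/6=556/213
seg 2: a=0, c=M2/2=-55/71, d=(M3−M2)/(6·2)=55/426, b=Δ2−h2·(2M2+M3)/6=-625/426
t_q=1/2 → seg 0, τ=1/2; S=-5+1361/426·τ+0·τ²+-83/426·τ³=-3893/1136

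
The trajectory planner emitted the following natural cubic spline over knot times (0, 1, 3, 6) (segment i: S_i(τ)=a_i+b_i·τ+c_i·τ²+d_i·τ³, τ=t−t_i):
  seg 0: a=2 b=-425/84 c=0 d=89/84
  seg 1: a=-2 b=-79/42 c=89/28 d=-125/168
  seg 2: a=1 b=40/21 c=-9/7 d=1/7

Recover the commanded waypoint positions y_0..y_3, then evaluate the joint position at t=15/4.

y_0 = S_0(0) = a_0 = 2
y_1 = S_1(0) = a_1 = -2
y_2 = S_2(0) = a_2 = 1
y_3 = S_2(3) = -1
t_q=15/4 is in segment 2 (τ=3/4); S_2(τ)=113/64

y_0=2 y_1=-2 y_2=1 y_3=-1
S(15/4) = 113/64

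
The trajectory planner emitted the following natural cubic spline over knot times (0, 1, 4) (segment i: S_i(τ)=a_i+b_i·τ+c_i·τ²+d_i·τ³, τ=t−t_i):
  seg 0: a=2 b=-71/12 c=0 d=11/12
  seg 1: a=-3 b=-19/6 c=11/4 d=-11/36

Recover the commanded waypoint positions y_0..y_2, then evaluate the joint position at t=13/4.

y_0 = S_0(0) = a_0 = 2
y_1 = S_1(0) = a_1 = -3
y_2 = S_1(3) = 4
t_q=13/4 is in segment 1 (τ=9/4); S_1(τ)=81/256

y_0=2 y_1=-3 y_2=4
S(13/4) = 81/256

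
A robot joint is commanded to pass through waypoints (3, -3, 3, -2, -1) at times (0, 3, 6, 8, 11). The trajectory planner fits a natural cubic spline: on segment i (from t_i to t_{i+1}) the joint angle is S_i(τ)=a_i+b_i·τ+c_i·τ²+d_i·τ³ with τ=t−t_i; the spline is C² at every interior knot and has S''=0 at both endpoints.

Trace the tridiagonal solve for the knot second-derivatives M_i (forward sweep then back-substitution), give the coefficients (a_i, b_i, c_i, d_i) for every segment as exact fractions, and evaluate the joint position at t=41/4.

  seg 0: a=3 b=-622/177 c=0 d=268/1593
  seg 1: a=-3 b=182/177 c=268/177 d=-632/1593
  seg 2: a=3 b=-106/177 c=-364/177 d=261/472
  seg 3: a=-2 b=-775/354 c=893/708 d=-893/6372
S(41/4) = -32275/15104

Δ: Δ0=-2, Δ1=2, Δ2=-5/2, Δ3=1/3
row 1: diag=12, rhs=24; c'=1/4, d'=2
row 2: denom=10−3·1/4=37/4; d'=(-27−3·2)/(37/4)=-132/37
row 3: denom=10−2·8/37=354/37; d'=(17−2·-132/37)/(354/37)=893/354
back: M3=893/354
back: M2=-132/37−8/37·893/354=-728/177
back: M1=2−1/4·-728/177=536/177
M: M0=0, M1=536/177, M2=-728/177, M3=893/354, M4=0
seg 0: a=3, c=M0/2=0, d=(M1−M0)/(6·3)=268/1593, b=Δ0−h0·(2M0+M1)/6=-622/177
seg 1: a=-3, c=M1/2=268/177, d=(M2−M1)/(6·3)=-632/1593, b=Δ1−h1·(2M1+M2)/6=182/177
seg 2: a=3, c=M2/2=-364/177, d=(M3−M2)/(6·2)=261/472, b=Δ2−h2·(2M2+M3)/6=-106/177
seg 3: a=-2, c=M3/2=893/708, d=(M4−M3)/(6·3)=-893/6372, b=Δ3−h3·(2M3+M4)/6=-775/354
t_q=41/4 → seg 3, τ=9/4; S=-2+-775/354·τ+893/708·τ²+-893/6372·τ³=-32275/15104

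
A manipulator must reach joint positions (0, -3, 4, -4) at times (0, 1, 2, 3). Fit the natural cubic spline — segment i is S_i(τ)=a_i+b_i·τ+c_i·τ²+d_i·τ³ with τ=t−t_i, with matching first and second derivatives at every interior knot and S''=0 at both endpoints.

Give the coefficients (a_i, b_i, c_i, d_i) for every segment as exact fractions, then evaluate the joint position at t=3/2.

Δ: Δ0=-3, Δ1=7, Δ2=-8
row 1: diag=4, rhs=60; c'=1/4, d'=15
row 2: denom=4−1·1/4=15/4; d'=(-90−1·15)/(15/4)=-28
back: M2=-28
back: M1=15−1/4·-28=22
M: M0=0, M1=22, M2=-28, M3=0
seg 0: a=0, c=M0/2=0, d=(M1−M0)/(6·1)=11/3, b=Δ0−h0·(2M0+M1)/6=-20/3
seg 1: a=-3, c=M1/2=11, d=(M2−M1)/(6·1)=-25/3, b=Δ1−h1·(2M1+M2)/6=13/3
seg 2: a=4, c=M2/2=-14, d=(M3−M2)/(6·1)=14/3, b=Δ2−h2·(2M2+M3)/6=4/3
t_q=3/2 → seg 1, τ=1/2; S=-3+13/3·τ+11·τ²+-25/3·τ³=7/8

  seg 0: a=0 b=-20/3 c=0 d=11/3
  seg 1: a=-3 b=13/3 c=11 d=-25/3
  seg 2: a=4 b=4/3 c=-14 d=14/3
S(3/2) = 7/8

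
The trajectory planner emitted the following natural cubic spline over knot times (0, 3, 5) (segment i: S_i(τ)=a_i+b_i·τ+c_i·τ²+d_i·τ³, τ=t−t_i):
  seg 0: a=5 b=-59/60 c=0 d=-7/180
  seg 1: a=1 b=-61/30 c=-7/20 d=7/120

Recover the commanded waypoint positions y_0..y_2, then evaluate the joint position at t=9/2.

y_0 = S_0(0) = a_0 = 5
y_1 = S_1(0) = a_1 = 1
y_2 = S_1(2) = -4
t_q=9/2 is in segment 1 (τ=3/2); S_1(τ)=-169/64

y_0=5 y_1=1 y_2=-4
S(9/2) = -169/64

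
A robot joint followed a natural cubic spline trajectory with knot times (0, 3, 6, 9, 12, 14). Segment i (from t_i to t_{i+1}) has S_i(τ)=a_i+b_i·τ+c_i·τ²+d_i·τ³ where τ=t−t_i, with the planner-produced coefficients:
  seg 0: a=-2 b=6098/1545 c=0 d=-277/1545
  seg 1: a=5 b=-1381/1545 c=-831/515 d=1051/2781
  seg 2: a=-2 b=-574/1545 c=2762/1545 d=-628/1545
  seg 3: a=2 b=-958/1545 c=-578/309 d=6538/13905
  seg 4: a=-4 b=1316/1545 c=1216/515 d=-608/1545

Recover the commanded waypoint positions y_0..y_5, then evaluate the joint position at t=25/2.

y_0 = S_0(0) = a_0 = -2
y_1 = S_1(0) = a_1 = 5
y_2 = S_2(0) = a_2 = -2
y_3 = S_3(0) = a_3 = 2
y_4 = S_4(0) = a_4 = -4
y_5 = S_4(2) = 4
t_q=25/2 is in segment 4 (τ=1/2); S_4(τ)=-1562/515

y_0=-2 y_1=5 y_2=-2 y_3=2 y_4=-4 y_5=4
S(25/2) = -1562/515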